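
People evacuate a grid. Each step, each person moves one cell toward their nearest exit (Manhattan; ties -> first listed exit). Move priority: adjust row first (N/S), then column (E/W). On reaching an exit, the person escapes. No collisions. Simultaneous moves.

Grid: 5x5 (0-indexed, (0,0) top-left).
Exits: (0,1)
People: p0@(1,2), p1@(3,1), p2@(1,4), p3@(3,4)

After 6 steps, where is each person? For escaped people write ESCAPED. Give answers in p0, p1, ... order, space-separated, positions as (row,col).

Step 1: p0:(1,2)->(0,2) | p1:(3,1)->(2,1) | p2:(1,4)->(0,4) | p3:(3,4)->(2,4)
Step 2: p0:(0,2)->(0,1)->EXIT | p1:(2,1)->(1,1) | p2:(0,4)->(0,3) | p3:(2,4)->(1,4)
Step 3: p0:escaped | p1:(1,1)->(0,1)->EXIT | p2:(0,3)->(0,2) | p3:(1,4)->(0,4)
Step 4: p0:escaped | p1:escaped | p2:(0,2)->(0,1)->EXIT | p3:(0,4)->(0,3)
Step 5: p0:escaped | p1:escaped | p2:escaped | p3:(0,3)->(0,2)
Step 6: p0:escaped | p1:escaped | p2:escaped | p3:(0,2)->(0,1)->EXIT

ESCAPED ESCAPED ESCAPED ESCAPED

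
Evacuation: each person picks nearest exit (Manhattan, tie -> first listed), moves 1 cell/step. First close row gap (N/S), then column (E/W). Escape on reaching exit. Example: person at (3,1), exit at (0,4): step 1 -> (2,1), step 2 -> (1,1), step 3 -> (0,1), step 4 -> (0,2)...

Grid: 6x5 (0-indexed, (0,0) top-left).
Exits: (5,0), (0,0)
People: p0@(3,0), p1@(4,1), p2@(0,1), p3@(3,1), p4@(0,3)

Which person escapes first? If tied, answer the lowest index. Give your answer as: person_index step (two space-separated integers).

Answer: 2 1

Derivation:
Step 1: p0:(3,0)->(4,0) | p1:(4,1)->(5,1) | p2:(0,1)->(0,0)->EXIT | p3:(3,1)->(4,1) | p4:(0,3)->(0,2)
Step 2: p0:(4,0)->(5,0)->EXIT | p1:(5,1)->(5,0)->EXIT | p2:escaped | p3:(4,1)->(5,1) | p4:(0,2)->(0,1)
Step 3: p0:escaped | p1:escaped | p2:escaped | p3:(5,1)->(5,0)->EXIT | p4:(0,1)->(0,0)->EXIT
Exit steps: [2, 2, 1, 3, 3]
First to escape: p2 at step 1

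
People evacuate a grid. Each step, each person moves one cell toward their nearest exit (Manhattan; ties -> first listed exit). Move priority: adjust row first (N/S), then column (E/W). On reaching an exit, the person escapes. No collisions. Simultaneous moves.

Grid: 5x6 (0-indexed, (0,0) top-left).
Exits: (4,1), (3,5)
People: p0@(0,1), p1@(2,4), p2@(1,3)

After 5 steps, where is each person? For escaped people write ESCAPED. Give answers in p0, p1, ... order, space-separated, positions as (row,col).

Step 1: p0:(0,1)->(1,1) | p1:(2,4)->(3,4) | p2:(1,3)->(2,3)
Step 2: p0:(1,1)->(2,1) | p1:(3,4)->(3,5)->EXIT | p2:(2,3)->(3,3)
Step 3: p0:(2,1)->(3,1) | p1:escaped | p2:(3,3)->(3,4)
Step 4: p0:(3,1)->(4,1)->EXIT | p1:escaped | p2:(3,4)->(3,5)->EXIT

ESCAPED ESCAPED ESCAPED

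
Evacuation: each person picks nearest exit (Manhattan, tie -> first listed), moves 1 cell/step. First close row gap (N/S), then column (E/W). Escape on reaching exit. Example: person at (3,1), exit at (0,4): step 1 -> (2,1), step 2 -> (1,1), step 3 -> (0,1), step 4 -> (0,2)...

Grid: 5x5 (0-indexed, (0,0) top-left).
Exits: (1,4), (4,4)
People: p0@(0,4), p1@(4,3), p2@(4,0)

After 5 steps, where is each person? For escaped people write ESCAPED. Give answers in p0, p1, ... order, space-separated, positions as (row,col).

Step 1: p0:(0,4)->(1,4)->EXIT | p1:(4,3)->(4,4)->EXIT | p2:(4,0)->(4,1)
Step 2: p0:escaped | p1:escaped | p2:(4,1)->(4,2)
Step 3: p0:escaped | p1:escaped | p2:(4,2)->(4,3)
Step 4: p0:escaped | p1:escaped | p2:(4,3)->(4,4)->EXIT

ESCAPED ESCAPED ESCAPED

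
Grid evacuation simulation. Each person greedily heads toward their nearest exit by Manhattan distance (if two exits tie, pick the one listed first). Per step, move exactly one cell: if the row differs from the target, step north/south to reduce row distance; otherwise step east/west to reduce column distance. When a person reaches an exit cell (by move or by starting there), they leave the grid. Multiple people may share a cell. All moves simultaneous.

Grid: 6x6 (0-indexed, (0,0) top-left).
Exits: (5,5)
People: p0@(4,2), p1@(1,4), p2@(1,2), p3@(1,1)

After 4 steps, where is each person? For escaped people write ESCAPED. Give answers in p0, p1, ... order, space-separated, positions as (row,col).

Step 1: p0:(4,2)->(5,2) | p1:(1,4)->(2,4) | p2:(1,2)->(2,2) | p3:(1,1)->(2,1)
Step 2: p0:(5,2)->(5,3) | p1:(2,4)->(3,4) | p2:(2,2)->(3,2) | p3:(2,1)->(3,1)
Step 3: p0:(5,3)->(5,4) | p1:(3,4)->(4,4) | p2:(3,2)->(4,2) | p3:(3,1)->(4,1)
Step 4: p0:(5,4)->(5,5)->EXIT | p1:(4,4)->(5,4) | p2:(4,2)->(5,2) | p3:(4,1)->(5,1)

ESCAPED (5,4) (5,2) (5,1)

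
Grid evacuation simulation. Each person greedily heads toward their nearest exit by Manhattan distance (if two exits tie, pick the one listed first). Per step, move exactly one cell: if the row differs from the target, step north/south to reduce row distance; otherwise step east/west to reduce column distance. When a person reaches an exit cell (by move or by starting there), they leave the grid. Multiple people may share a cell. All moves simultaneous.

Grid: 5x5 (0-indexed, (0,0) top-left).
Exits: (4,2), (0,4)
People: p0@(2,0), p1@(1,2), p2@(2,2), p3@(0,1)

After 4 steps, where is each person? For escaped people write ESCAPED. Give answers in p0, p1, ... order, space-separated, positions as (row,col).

Step 1: p0:(2,0)->(3,0) | p1:(1,2)->(2,2) | p2:(2,2)->(3,2) | p3:(0,1)->(0,2)
Step 2: p0:(3,0)->(4,0) | p1:(2,2)->(3,2) | p2:(3,2)->(4,2)->EXIT | p3:(0,2)->(0,3)
Step 3: p0:(4,0)->(4,1) | p1:(3,2)->(4,2)->EXIT | p2:escaped | p3:(0,3)->(0,4)->EXIT
Step 4: p0:(4,1)->(4,2)->EXIT | p1:escaped | p2:escaped | p3:escaped

ESCAPED ESCAPED ESCAPED ESCAPED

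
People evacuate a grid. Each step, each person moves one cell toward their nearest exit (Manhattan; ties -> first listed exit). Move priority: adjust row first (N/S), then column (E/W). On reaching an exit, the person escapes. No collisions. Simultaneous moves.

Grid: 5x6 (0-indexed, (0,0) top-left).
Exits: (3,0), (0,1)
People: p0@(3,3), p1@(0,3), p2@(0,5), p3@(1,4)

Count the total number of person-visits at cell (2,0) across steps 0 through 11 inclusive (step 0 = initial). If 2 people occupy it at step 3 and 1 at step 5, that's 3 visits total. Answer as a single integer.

Step 0: p0@(3,3) p1@(0,3) p2@(0,5) p3@(1,4) -> at (2,0): 0 [-], cum=0
Step 1: p0@(3,2) p1@(0,2) p2@(0,4) p3@(0,4) -> at (2,0): 0 [-], cum=0
Step 2: p0@(3,1) p1@ESC p2@(0,3) p3@(0,3) -> at (2,0): 0 [-], cum=0
Step 3: p0@ESC p1@ESC p2@(0,2) p3@(0,2) -> at (2,0): 0 [-], cum=0
Step 4: p0@ESC p1@ESC p2@ESC p3@ESC -> at (2,0): 0 [-], cum=0
Total visits = 0

Answer: 0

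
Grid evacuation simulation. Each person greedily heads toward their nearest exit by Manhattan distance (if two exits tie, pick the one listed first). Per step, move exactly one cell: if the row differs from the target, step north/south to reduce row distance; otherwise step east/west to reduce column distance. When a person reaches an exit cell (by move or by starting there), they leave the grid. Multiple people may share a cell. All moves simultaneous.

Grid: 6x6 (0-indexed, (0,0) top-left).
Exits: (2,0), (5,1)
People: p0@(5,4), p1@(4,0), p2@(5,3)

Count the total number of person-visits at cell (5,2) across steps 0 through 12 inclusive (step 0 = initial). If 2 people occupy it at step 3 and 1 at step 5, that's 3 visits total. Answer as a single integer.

Step 0: p0@(5,4) p1@(4,0) p2@(5,3) -> at (5,2): 0 [-], cum=0
Step 1: p0@(5,3) p1@(3,0) p2@(5,2) -> at (5,2): 1 [p2], cum=1
Step 2: p0@(5,2) p1@ESC p2@ESC -> at (5,2): 1 [p0], cum=2
Step 3: p0@ESC p1@ESC p2@ESC -> at (5,2): 0 [-], cum=2
Total visits = 2

Answer: 2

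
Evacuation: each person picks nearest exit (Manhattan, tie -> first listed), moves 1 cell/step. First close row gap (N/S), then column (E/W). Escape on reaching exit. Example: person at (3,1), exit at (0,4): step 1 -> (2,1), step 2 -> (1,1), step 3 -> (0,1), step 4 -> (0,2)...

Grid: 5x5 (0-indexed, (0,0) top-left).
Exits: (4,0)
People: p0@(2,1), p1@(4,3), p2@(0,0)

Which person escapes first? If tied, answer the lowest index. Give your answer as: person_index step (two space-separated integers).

Step 1: p0:(2,1)->(3,1) | p1:(4,3)->(4,2) | p2:(0,0)->(1,0)
Step 2: p0:(3,1)->(4,1) | p1:(4,2)->(4,1) | p2:(1,0)->(2,0)
Step 3: p0:(4,1)->(4,0)->EXIT | p1:(4,1)->(4,0)->EXIT | p2:(2,0)->(3,0)
Step 4: p0:escaped | p1:escaped | p2:(3,0)->(4,0)->EXIT
Exit steps: [3, 3, 4]
First to escape: p0 at step 3

Answer: 0 3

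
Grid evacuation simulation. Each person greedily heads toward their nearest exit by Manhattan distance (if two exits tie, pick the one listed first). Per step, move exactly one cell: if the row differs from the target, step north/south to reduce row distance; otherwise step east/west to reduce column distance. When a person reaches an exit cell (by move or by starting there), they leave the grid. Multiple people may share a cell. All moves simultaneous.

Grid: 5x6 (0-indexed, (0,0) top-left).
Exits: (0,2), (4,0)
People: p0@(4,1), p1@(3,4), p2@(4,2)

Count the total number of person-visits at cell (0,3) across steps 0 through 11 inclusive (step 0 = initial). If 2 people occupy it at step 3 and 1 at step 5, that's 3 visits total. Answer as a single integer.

Answer: 1

Derivation:
Step 0: p0@(4,1) p1@(3,4) p2@(4,2) -> at (0,3): 0 [-], cum=0
Step 1: p0@ESC p1@(2,4) p2@(4,1) -> at (0,3): 0 [-], cum=0
Step 2: p0@ESC p1@(1,4) p2@ESC -> at (0,3): 0 [-], cum=0
Step 3: p0@ESC p1@(0,4) p2@ESC -> at (0,3): 0 [-], cum=0
Step 4: p0@ESC p1@(0,3) p2@ESC -> at (0,3): 1 [p1], cum=1
Step 5: p0@ESC p1@ESC p2@ESC -> at (0,3): 0 [-], cum=1
Total visits = 1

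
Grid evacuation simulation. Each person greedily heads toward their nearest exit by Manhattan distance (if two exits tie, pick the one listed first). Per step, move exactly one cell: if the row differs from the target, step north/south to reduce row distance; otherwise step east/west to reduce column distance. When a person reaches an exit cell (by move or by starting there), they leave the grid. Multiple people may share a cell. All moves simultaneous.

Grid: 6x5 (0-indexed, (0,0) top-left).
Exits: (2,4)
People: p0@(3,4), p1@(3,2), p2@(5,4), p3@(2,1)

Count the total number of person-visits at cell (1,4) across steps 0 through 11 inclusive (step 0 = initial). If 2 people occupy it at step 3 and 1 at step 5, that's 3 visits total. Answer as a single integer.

Answer: 0

Derivation:
Step 0: p0@(3,4) p1@(3,2) p2@(5,4) p3@(2,1) -> at (1,4): 0 [-], cum=0
Step 1: p0@ESC p1@(2,2) p2@(4,4) p3@(2,2) -> at (1,4): 0 [-], cum=0
Step 2: p0@ESC p1@(2,3) p2@(3,4) p3@(2,3) -> at (1,4): 0 [-], cum=0
Step 3: p0@ESC p1@ESC p2@ESC p3@ESC -> at (1,4): 0 [-], cum=0
Total visits = 0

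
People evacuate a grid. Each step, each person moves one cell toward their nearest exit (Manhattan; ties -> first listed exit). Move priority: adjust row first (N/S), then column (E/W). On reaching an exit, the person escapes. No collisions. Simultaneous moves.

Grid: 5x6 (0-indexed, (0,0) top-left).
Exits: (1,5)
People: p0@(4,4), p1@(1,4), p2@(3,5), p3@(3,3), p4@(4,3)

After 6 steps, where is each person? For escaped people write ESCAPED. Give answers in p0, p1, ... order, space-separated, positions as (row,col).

Step 1: p0:(4,4)->(3,4) | p1:(1,4)->(1,5)->EXIT | p2:(3,5)->(2,5) | p3:(3,3)->(2,3) | p4:(4,3)->(3,3)
Step 2: p0:(3,4)->(2,4) | p1:escaped | p2:(2,5)->(1,5)->EXIT | p3:(2,3)->(1,3) | p4:(3,3)->(2,3)
Step 3: p0:(2,4)->(1,4) | p1:escaped | p2:escaped | p3:(1,3)->(1,4) | p4:(2,3)->(1,3)
Step 4: p0:(1,4)->(1,5)->EXIT | p1:escaped | p2:escaped | p3:(1,4)->(1,5)->EXIT | p4:(1,3)->(1,4)
Step 5: p0:escaped | p1:escaped | p2:escaped | p3:escaped | p4:(1,4)->(1,5)->EXIT

ESCAPED ESCAPED ESCAPED ESCAPED ESCAPED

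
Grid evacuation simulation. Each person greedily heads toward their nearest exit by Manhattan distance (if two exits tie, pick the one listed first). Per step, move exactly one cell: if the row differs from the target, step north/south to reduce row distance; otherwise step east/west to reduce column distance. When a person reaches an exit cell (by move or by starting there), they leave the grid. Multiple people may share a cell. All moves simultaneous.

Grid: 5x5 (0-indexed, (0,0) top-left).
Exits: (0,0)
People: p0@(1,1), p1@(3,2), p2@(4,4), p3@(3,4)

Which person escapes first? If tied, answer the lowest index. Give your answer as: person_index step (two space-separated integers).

Answer: 0 2

Derivation:
Step 1: p0:(1,1)->(0,1) | p1:(3,2)->(2,2) | p2:(4,4)->(3,4) | p3:(3,4)->(2,4)
Step 2: p0:(0,1)->(0,0)->EXIT | p1:(2,2)->(1,2) | p2:(3,4)->(2,4) | p3:(2,4)->(1,4)
Step 3: p0:escaped | p1:(1,2)->(0,2) | p2:(2,4)->(1,4) | p3:(1,4)->(0,4)
Step 4: p0:escaped | p1:(0,2)->(0,1) | p2:(1,4)->(0,4) | p3:(0,4)->(0,3)
Step 5: p0:escaped | p1:(0,1)->(0,0)->EXIT | p2:(0,4)->(0,3) | p3:(0,3)->(0,2)
Step 6: p0:escaped | p1:escaped | p2:(0,3)->(0,2) | p3:(0,2)->(0,1)
Step 7: p0:escaped | p1:escaped | p2:(0,2)->(0,1) | p3:(0,1)->(0,0)->EXIT
Step 8: p0:escaped | p1:escaped | p2:(0,1)->(0,0)->EXIT | p3:escaped
Exit steps: [2, 5, 8, 7]
First to escape: p0 at step 2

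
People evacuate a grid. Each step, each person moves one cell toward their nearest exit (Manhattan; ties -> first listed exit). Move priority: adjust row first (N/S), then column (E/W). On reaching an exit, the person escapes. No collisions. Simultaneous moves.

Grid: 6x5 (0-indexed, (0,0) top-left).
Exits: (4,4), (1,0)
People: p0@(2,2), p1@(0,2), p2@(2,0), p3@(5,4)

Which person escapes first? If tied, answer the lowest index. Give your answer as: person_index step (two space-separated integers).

Step 1: p0:(2,2)->(1,2) | p1:(0,2)->(1,2) | p2:(2,0)->(1,0)->EXIT | p3:(5,4)->(4,4)->EXIT
Step 2: p0:(1,2)->(1,1) | p1:(1,2)->(1,1) | p2:escaped | p3:escaped
Step 3: p0:(1,1)->(1,0)->EXIT | p1:(1,1)->(1,0)->EXIT | p2:escaped | p3:escaped
Exit steps: [3, 3, 1, 1]
First to escape: p2 at step 1

Answer: 2 1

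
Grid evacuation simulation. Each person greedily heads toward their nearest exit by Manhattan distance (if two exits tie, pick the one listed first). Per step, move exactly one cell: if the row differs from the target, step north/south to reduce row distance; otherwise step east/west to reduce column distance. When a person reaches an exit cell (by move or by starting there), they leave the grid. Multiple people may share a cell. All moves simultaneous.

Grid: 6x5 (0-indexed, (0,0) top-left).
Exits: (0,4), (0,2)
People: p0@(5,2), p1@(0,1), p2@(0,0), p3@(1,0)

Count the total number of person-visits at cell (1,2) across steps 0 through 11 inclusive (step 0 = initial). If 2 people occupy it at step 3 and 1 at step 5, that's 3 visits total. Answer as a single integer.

Step 0: p0@(5,2) p1@(0,1) p2@(0,0) p3@(1,0) -> at (1,2): 0 [-], cum=0
Step 1: p0@(4,2) p1@ESC p2@(0,1) p3@(0,0) -> at (1,2): 0 [-], cum=0
Step 2: p0@(3,2) p1@ESC p2@ESC p3@(0,1) -> at (1,2): 0 [-], cum=0
Step 3: p0@(2,2) p1@ESC p2@ESC p3@ESC -> at (1,2): 0 [-], cum=0
Step 4: p0@(1,2) p1@ESC p2@ESC p3@ESC -> at (1,2): 1 [p0], cum=1
Step 5: p0@ESC p1@ESC p2@ESC p3@ESC -> at (1,2): 0 [-], cum=1
Total visits = 1

Answer: 1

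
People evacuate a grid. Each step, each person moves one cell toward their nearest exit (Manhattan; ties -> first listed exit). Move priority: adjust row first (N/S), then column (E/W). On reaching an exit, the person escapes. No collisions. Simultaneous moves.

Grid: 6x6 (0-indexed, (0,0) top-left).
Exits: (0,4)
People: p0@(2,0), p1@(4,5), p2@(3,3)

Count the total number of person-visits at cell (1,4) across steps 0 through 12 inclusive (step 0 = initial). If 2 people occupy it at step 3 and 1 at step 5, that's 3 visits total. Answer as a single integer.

Answer: 0

Derivation:
Step 0: p0@(2,0) p1@(4,5) p2@(3,3) -> at (1,4): 0 [-], cum=0
Step 1: p0@(1,0) p1@(3,5) p2@(2,3) -> at (1,4): 0 [-], cum=0
Step 2: p0@(0,0) p1@(2,5) p2@(1,3) -> at (1,4): 0 [-], cum=0
Step 3: p0@(0,1) p1@(1,5) p2@(0,3) -> at (1,4): 0 [-], cum=0
Step 4: p0@(0,2) p1@(0,5) p2@ESC -> at (1,4): 0 [-], cum=0
Step 5: p0@(0,3) p1@ESC p2@ESC -> at (1,4): 0 [-], cum=0
Step 6: p0@ESC p1@ESC p2@ESC -> at (1,4): 0 [-], cum=0
Total visits = 0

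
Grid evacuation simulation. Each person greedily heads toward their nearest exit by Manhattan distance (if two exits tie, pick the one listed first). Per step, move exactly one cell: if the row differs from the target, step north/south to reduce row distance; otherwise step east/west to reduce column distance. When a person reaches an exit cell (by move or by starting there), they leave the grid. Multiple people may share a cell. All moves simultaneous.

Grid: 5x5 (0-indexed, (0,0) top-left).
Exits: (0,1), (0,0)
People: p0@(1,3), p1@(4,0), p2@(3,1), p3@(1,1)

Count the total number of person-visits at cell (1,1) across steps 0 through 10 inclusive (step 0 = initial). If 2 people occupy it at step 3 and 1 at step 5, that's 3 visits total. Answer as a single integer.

Step 0: p0@(1,3) p1@(4,0) p2@(3,1) p3@(1,1) -> at (1,1): 1 [p3], cum=1
Step 1: p0@(0,3) p1@(3,0) p2@(2,1) p3@ESC -> at (1,1): 0 [-], cum=1
Step 2: p0@(0,2) p1@(2,0) p2@(1,1) p3@ESC -> at (1,1): 1 [p2], cum=2
Step 3: p0@ESC p1@(1,0) p2@ESC p3@ESC -> at (1,1): 0 [-], cum=2
Step 4: p0@ESC p1@ESC p2@ESC p3@ESC -> at (1,1): 0 [-], cum=2
Total visits = 2

Answer: 2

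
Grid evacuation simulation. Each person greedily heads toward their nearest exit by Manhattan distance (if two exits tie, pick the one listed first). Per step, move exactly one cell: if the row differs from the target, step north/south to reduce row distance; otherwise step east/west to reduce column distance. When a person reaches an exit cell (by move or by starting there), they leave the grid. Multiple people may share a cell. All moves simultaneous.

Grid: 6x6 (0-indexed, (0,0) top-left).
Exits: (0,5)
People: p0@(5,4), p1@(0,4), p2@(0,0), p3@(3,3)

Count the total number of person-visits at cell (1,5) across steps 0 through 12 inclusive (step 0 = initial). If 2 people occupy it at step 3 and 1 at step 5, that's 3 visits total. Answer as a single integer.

Step 0: p0@(5,4) p1@(0,4) p2@(0,0) p3@(3,3) -> at (1,5): 0 [-], cum=0
Step 1: p0@(4,4) p1@ESC p2@(0,1) p3@(2,3) -> at (1,5): 0 [-], cum=0
Step 2: p0@(3,4) p1@ESC p2@(0,2) p3@(1,3) -> at (1,5): 0 [-], cum=0
Step 3: p0@(2,4) p1@ESC p2@(0,3) p3@(0,3) -> at (1,5): 0 [-], cum=0
Step 4: p0@(1,4) p1@ESC p2@(0,4) p3@(0,4) -> at (1,5): 0 [-], cum=0
Step 5: p0@(0,4) p1@ESC p2@ESC p3@ESC -> at (1,5): 0 [-], cum=0
Step 6: p0@ESC p1@ESC p2@ESC p3@ESC -> at (1,5): 0 [-], cum=0
Total visits = 0

Answer: 0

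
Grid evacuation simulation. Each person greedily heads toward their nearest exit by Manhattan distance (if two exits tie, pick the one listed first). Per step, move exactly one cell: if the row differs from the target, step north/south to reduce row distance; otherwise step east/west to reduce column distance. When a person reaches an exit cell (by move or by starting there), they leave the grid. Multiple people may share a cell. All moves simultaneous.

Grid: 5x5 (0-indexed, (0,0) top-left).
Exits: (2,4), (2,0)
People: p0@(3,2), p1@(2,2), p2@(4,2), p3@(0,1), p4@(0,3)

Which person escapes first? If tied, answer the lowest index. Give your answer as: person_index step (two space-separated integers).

Answer: 1 2

Derivation:
Step 1: p0:(3,2)->(2,2) | p1:(2,2)->(2,3) | p2:(4,2)->(3,2) | p3:(0,1)->(1,1) | p4:(0,3)->(1,3)
Step 2: p0:(2,2)->(2,3) | p1:(2,3)->(2,4)->EXIT | p2:(3,2)->(2,2) | p3:(1,1)->(2,1) | p4:(1,3)->(2,3)
Step 3: p0:(2,3)->(2,4)->EXIT | p1:escaped | p2:(2,2)->(2,3) | p3:(2,1)->(2,0)->EXIT | p4:(2,3)->(2,4)->EXIT
Step 4: p0:escaped | p1:escaped | p2:(2,3)->(2,4)->EXIT | p3:escaped | p4:escaped
Exit steps: [3, 2, 4, 3, 3]
First to escape: p1 at step 2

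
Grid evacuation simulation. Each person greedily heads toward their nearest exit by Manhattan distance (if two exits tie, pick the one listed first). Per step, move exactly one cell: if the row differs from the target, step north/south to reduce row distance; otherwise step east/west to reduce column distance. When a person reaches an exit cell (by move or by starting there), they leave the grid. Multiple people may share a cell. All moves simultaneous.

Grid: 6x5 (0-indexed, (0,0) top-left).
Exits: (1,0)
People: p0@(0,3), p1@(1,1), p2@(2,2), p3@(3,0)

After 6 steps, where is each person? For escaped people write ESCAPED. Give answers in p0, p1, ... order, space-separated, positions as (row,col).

Step 1: p0:(0,3)->(1,3) | p1:(1,1)->(1,0)->EXIT | p2:(2,2)->(1,2) | p3:(3,0)->(2,0)
Step 2: p0:(1,3)->(1,2) | p1:escaped | p2:(1,2)->(1,1) | p3:(2,0)->(1,0)->EXIT
Step 3: p0:(1,2)->(1,1) | p1:escaped | p2:(1,1)->(1,0)->EXIT | p3:escaped
Step 4: p0:(1,1)->(1,0)->EXIT | p1:escaped | p2:escaped | p3:escaped

ESCAPED ESCAPED ESCAPED ESCAPED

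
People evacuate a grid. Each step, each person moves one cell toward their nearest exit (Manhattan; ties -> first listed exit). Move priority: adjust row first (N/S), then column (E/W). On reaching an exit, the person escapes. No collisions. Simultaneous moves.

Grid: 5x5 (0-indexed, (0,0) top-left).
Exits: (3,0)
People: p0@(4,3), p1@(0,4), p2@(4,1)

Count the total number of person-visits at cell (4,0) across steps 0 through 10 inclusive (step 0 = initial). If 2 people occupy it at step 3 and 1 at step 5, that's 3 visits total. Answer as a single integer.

Answer: 0

Derivation:
Step 0: p0@(4,3) p1@(0,4) p2@(4,1) -> at (4,0): 0 [-], cum=0
Step 1: p0@(3,3) p1@(1,4) p2@(3,1) -> at (4,0): 0 [-], cum=0
Step 2: p0@(3,2) p1@(2,4) p2@ESC -> at (4,0): 0 [-], cum=0
Step 3: p0@(3,1) p1@(3,4) p2@ESC -> at (4,0): 0 [-], cum=0
Step 4: p0@ESC p1@(3,3) p2@ESC -> at (4,0): 0 [-], cum=0
Step 5: p0@ESC p1@(3,2) p2@ESC -> at (4,0): 0 [-], cum=0
Step 6: p0@ESC p1@(3,1) p2@ESC -> at (4,0): 0 [-], cum=0
Step 7: p0@ESC p1@ESC p2@ESC -> at (4,0): 0 [-], cum=0
Total visits = 0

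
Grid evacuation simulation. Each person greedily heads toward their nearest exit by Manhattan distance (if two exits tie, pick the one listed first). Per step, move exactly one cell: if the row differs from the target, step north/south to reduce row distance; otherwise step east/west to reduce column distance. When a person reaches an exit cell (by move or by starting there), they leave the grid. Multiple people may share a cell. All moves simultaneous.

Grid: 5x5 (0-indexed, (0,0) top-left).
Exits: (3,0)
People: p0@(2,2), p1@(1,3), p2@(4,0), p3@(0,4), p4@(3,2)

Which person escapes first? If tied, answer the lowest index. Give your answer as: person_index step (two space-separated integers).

Answer: 2 1

Derivation:
Step 1: p0:(2,2)->(3,2) | p1:(1,3)->(2,3) | p2:(4,0)->(3,0)->EXIT | p3:(0,4)->(1,4) | p4:(3,2)->(3,1)
Step 2: p0:(3,2)->(3,1) | p1:(2,3)->(3,3) | p2:escaped | p3:(1,4)->(2,4) | p4:(3,1)->(3,0)->EXIT
Step 3: p0:(3,1)->(3,0)->EXIT | p1:(3,3)->(3,2) | p2:escaped | p3:(2,4)->(3,4) | p4:escaped
Step 4: p0:escaped | p1:(3,2)->(3,1) | p2:escaped | p3:(3,4)->(3,3) | p4:escaped
Step 5: p0:escaped | p1:(3,1)->(3,0)->EXIT | p2:escaped | p3:(3,3)->(3,2) | p4:escaped
Step 6: p0:escaped | p1:escaped | p2:escaped | p3:(3,2)->(3,1) | p4:escaped
Step 7: p0:escaped | p1:escaped | p2:escaped | p3:(3,1)->(3,0)->EXIT | p4:escaped
Exit steps: [3, 5, 1, 7, 2]
First to escape: p2 at step 1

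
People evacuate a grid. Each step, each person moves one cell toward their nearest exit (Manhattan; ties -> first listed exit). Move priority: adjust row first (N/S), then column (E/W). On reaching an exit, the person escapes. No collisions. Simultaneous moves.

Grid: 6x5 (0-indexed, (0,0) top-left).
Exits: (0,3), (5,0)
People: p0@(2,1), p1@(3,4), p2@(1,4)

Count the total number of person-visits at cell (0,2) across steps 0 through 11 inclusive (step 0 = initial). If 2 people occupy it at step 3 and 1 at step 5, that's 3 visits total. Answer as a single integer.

Step 0: p0@(2,1) p1@(3,4) p2@(1,4) -> at (0,2): 0 [-], cum=0
Step 1: p0@(1,1) p1@(2,4) p2@(0,4) -> at (0,2): 0 [-], cum=0
Step 2: p0@(0,1) p1@(1,4) p2@ESC -> at (0,2): 0 [-], cum=0
Step 3: p0@(0,2) p1@(0,4) p2@ESC -> at (0,2): 1 [p0], cum=1
Step 4: p0@ESC p1@ESC p2@ESC -> at (0,2): 0 [-], cum=1
Total visits = 1

Answer: 1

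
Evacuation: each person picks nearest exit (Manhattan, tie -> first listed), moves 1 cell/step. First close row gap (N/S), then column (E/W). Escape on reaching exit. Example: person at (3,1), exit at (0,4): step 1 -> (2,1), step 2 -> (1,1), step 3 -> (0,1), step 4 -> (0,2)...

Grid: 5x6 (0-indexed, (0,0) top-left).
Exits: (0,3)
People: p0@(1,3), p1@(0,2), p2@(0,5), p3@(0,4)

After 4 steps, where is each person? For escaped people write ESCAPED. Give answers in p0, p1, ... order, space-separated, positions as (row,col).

Step 1: p0:(1,3)->(0,3)->EXIT | p1:(0,2)->(0,3)->EXIT | p2:(0,5)->(0,4) | p3:(0,4)->(0,3)->EXIT
Step 2: p0:escaped | p1:escaped | p2:(0,4)->(0,3)->EXIT | p3:escaped

ESCAPED ESCAPED ESCAPED ESCAPED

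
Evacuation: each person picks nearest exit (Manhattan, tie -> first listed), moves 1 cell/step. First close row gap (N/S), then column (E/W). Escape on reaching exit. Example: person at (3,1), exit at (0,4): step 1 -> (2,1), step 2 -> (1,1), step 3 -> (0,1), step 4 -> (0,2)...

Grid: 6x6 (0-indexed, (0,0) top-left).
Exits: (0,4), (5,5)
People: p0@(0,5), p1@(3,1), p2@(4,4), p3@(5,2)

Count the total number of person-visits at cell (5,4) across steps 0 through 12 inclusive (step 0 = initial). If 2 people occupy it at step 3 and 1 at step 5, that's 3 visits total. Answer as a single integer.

Step 0: p0@(0,5) p1@(3,1) p2@(4,4) p3@(5,2) -> at (5,4): 0 [-], cum=0
Step 1: p0@ESC p1@(2,1) p2@(5,4) p3@(5,3) -> at (5,4): 1 [p2], cum=1
Step 2: p0@ESC p1@(1,1) p2@ESC p3@(5,4) -> at (5,4): 1 [p3], cum=2
Step 3: p0@ESC p1@(0,1) p2@ESC p3@ESC -> at (5,4): 0 [-], cum=2
Step 4: p0@ESC p1@(0,2) p2@ESC p3@ESC -> at (5,4): 0 [-], cum=2
Step 5: p0@ESC p1@(0,3) p2@ESC p3@ESC -> at (5,4): 0 [-], cum=2
Step 6: p0@ESC p1@ESC p2@ESC p3@ESC -> at (5,4): 0 [-], cum=2
Total visits = 2

Answer: 2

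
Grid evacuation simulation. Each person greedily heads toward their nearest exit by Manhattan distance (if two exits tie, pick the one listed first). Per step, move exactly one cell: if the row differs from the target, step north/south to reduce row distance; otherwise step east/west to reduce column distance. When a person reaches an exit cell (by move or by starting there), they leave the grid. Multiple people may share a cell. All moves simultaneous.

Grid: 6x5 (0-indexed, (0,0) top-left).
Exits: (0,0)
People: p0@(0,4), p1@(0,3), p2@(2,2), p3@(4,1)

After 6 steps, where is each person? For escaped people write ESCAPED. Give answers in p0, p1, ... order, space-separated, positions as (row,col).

Step 1: p0:(0,4)->(0,3) | p1:(0,3)->(0,2) | p2:(2,2)->(1,2) | p3:(4,1)->(3,1)
Step 2: p0:(0,3)->(0,2) | p1:(0,2)->(0,1) | p2:(1,2)->(0,2) | p3:(3,1)->(2,1)
Step 3: p0:(0,2)->(0,1) | p1:(0,1)->(0,0)->EXIT | p2:(0,2)->(0,1) | p3:(2,1)->(1,1)
Step 4: p0:(0,1)->(0,0)->EXIT | p1:escaped | p2:(0,1)->(0,0)->EXIT | p3:(1,1)->(0,1)
Step 5: p0:escaped | p1:escaped | p2:escaped | p3:(0,1)->(0,0)->EXIT

ESCAPED ESCAPED ESCAPED ESCAPED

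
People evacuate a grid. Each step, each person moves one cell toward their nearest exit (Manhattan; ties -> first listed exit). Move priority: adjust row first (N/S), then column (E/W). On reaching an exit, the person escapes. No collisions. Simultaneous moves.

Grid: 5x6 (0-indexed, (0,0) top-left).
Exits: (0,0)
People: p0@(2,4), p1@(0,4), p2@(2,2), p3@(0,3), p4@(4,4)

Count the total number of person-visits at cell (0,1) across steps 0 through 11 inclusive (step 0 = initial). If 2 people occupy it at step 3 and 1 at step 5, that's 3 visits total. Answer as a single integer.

Step 0: p0@(2,4) p1@(0,4) p2@(2,2) p3@(0,3) p4@(4,4) -> at (0,1): 0 [-], cum=0
Step 1: p0@(1,4) p1@(0,3) p2@(1,2) p3@(0,2) p4@(3,4) -> at (0,1): 0 [-], cum=0
Step 2: p0@(0,4) p1@(0,2) p2@(0,2) p3@(0,1) p4@(2,4) -> at (0,1): 1 [p3], cum=1
Step 3: p0@(0,3) p1@(0,1) p2@(0,1) p3@ESC p4@(1,4) -> at (0,1): 2 [p1,p2], cum=3
Step 4: p0@(0,2) p1@ESC p2@ESC p3@ESC p4@(0,4) -> at (0,1): 0 [-], cum=3
Step 5: p0@(0,1) p1@ESC p2@ESC p3@ESC p4@(0,3) -> at (0,1): 1 [p0], cum=4
Step 6: p0@ESC p1@ESC p2@ESC p3@ESC p4@(0,2) -> at (0,1): 0 [-], cum=4
Step 7: p0@ESC p1@ESC p2@ESC p3@ESC p4@(0,1) -> at (0,1): 1 [p4], cum=5
Step 8: p0@ESC p1@ESC p2@ESC p3@ESC p4@ESC -> at (0,1): 0 [-], cum=5
Total visits = 5

Answer: 5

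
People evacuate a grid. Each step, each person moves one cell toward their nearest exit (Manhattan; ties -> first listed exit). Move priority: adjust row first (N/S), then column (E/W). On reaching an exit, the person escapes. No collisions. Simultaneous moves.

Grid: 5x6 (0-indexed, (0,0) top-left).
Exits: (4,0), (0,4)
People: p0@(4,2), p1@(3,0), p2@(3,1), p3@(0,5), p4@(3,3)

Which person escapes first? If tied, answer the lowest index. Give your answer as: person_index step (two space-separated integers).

Answer: 1 1

Derivation:
Step 1: p0:(4,2)->(4,1) | p1:(3,0)->(4,0)->EXIT | p2:(3,1)->(4,1) | p3:(0,5)->(0,4)->EXIT | p4:(3,3)->(4,3)
Step 2: p0:(4,1)->(4,0)->EXIT | p1:escaped | p2:(4,1)->(4,0)->EXIT | p3:escaped | p4:(4,3)->(4,2)
Step 3: p0:escaped | p1:escaped | p2:escaped | p3:escaped | p4:(4,2)->(4,1)
Step 4: p0:escaped | p1:escaped | p2:escaped | p3:escaped | p4:(4,1)->(4,0)->EXIT
Exit steps: [2, 1, 2, 1, 4]
First to escape: p1 at step 1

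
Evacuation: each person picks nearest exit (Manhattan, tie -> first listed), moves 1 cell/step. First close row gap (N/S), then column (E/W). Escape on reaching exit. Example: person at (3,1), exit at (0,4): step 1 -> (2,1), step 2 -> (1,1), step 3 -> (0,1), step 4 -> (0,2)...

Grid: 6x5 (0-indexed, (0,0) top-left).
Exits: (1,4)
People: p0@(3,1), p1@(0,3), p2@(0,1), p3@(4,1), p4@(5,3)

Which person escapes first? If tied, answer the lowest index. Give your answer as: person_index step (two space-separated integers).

Step 1: p0:(3,1)->(2,1) | p1:(0,3)->(1,3) | p2:(0,1)->(1,1) | p3:(4,1)->(3,1) | p4:(5,3)->(4,3)
Step 2: p0:(2,1)->(1,1) | p1:(1,3)->(1,4)->EXIT | p2:(1,1)->(1,2) | p3:(3,1)->(2,1) | p4:(4,3)->(3,3)
Step 3: p0:(1,1)->(1,2) | p1:escaped | p2:(1,2)->(1,3) | p3:(2,1)->(1,1) | p4:(3,3)->(2,3)
Step 4: p0:(1,2)->(1,3) | p1:escaped | p2:(1,3)->(1,4)->EXIT | p3:(1,1)->(1,2) | p4:(2,3)->(1,3)
Step 5: p0:(1,3)->(1,4)->EXIT | p1:escaped | p2:escaped | p3:(1,2)->(1,3) | p4:(1,3)->(1,4)->EXIT
Step 6: p0:escaped | p1:escaped | p2:escaped | p3:(1,3)->(1,4)->EXIT | p4:escaped
Exit steps: [5, 2, 4, 6, 5]
First to escape: p1 at step 2

Answer: 1 2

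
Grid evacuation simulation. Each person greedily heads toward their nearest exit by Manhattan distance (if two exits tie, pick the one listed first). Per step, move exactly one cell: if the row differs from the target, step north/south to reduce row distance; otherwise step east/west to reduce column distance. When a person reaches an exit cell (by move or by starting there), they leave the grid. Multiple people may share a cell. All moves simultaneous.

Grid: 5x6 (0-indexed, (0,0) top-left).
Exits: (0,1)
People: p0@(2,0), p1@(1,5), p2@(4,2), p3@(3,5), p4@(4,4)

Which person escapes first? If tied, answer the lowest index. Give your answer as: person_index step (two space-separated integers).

Step 1: p0:(2,0)->(1,0) | p1:(1,5)->(0,5) | p2:(4,2)->(3,2) | p3:(3,5)->(2,5) | p4:(4,4)->(3,4)
Step 2: p0:(1,0)->(0,0) | p1:(0,5)->(0,4) | p2:(3,2)->(2,2) | p3:(2,5)->(1,5) | p4:(3,4)->(2,4)
Step 3: p0:(0,0)->(0,1)->EXIT | p1:(0,4)->(0,3) | p2:(2,2)->(1,2) | p3:(1,5)->(0,5) | p4:(2,4)->(1,4)
Step 4: p0:escaped | p1:(0,3)->(0,2) | p2:(1,2)->(0,2) | p3:(0,5)->(0,4) | p4:(1,4)->(0,4)
Step 5: p0:escaped | p1:(0,2)->(0,1)->EXIT | p2:(0,2)->(0,1)->EXIT | p3:(0,4)->(0,3) | p4:(0,4)->(0,3)
Step 6: p0:escaped | p1:escaped | p2:escaped | p3:(0,3)->(0,2) | p4:(0,3)->(0,2)
Step 7: p0:escaped | p1:escaped | p2:escaped | p3:(0,2)->(0,1)->EXIT | p4:(0,2)->(0,1)->EXIT
Exit steps: [3, 5, 5, 7, 7]
First to escape: p0 at step 3

Answer: 0 3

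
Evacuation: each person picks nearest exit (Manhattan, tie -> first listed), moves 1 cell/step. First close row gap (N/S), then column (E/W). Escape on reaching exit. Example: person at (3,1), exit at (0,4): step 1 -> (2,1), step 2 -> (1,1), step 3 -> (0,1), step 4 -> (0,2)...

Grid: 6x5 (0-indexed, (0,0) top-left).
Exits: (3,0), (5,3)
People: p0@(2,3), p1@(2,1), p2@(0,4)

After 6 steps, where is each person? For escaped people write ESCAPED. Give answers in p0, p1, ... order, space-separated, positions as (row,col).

Step 1: p0:(2,3)->(3,3) | p1:(2,1)->(3,1) | p2:(0,4)->(1,4)
Step 2: p0:(3,3)->(4,3) | p1:(3,1)->(3,0)->EXIT | p2:(1,4)->(2,4)
Step 3: p0:(4,3)->(5,3)->EXIT | p1:escaped | p2:(2,4)->(3,4)
Step 4: p0:escaped | p1:escaped | p2:(3,4)->(4,4)
Step 5: p0:escaped | p1:escaped | p2:(4,4)->(5,4)
Step 6: p0:escaped | p1:escaped | p2:(5,4)->(5,3)->EXIT

ESCAPED ESCAPED ESCAPED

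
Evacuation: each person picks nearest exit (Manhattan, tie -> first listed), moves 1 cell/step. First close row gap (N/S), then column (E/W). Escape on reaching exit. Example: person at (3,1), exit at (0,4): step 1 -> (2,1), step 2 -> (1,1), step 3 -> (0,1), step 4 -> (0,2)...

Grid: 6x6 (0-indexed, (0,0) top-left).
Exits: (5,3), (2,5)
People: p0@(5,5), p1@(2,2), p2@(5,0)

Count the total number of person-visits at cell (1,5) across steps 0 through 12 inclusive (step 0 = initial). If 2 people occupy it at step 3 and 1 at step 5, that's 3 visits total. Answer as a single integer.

Step 0: p0@(5,5) p1@(2,2) p2@(5,0) -> at (1,5): 0 [-], cum=0
Step 1: p0@(5,4) p1@(2,3) p2@(5,1) -> at (1,5): 0 [-], cum=0
Step 2: p0@ESC p1@(2,4) p2@(5,2) -> at (1,5): 0 [-], cum=0
Step 3: p0@ESC p1@ESC p2@ESC -> at (1,5): 0 [-], cum=0
Total visits = 0

Answer: 0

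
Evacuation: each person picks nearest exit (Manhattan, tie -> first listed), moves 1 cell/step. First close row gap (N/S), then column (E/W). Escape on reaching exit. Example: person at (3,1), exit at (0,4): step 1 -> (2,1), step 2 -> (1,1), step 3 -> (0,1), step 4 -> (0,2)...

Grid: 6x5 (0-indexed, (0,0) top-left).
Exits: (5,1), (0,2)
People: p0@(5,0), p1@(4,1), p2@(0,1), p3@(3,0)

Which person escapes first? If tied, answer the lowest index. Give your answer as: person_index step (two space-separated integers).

Step 1: p0:(5,0)->(5,1)->EXIT | p1:(4,1)->(5,1)->EXIT | p2:(0,1)->(0,2)->EXIT | p3:(3,0)->(4,0)
Step 2: p0:escaped | p1:escaped | p2:escaped | p3:(4,0)->(5,0)
Step 3: p0:escaped | p1:escaped | p2:escaped | p3:(5,0)->(5,1)->EXIT
Exit steps: [1, 1, 1, 3]
First to escape: p0 at step 1

Answer: 0 1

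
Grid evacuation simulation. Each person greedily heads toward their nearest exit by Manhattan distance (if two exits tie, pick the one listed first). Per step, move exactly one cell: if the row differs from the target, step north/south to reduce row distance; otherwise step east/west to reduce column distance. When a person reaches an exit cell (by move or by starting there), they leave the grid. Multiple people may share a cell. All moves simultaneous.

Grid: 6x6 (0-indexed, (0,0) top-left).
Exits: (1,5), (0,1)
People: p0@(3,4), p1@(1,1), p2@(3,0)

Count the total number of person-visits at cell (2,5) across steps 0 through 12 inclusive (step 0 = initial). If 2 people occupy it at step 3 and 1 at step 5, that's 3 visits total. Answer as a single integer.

Answer: 0

Derivation:
Step 0: p0@(3,4) p1@(1,1) p2@(3,0) -> at (2,5): 0 [-], cum=0
Step 1: p0@(2,4) p1@ESC p2@(2,0) -> at (2,5): 0 [-], cum=0
Step 2: p0@(1,4) p1@ESC p2@(1,0) -> at (2,5): 0 [-], cum=0
Step 3: p0@ESC p1@ESC p2@(0,0) -> at (2,5): 0 [-], cum=0
Step 4: p0@ESC p1@ESC p2@ESC -> at (2,5): 0 [-], cum=0
Total visits = 0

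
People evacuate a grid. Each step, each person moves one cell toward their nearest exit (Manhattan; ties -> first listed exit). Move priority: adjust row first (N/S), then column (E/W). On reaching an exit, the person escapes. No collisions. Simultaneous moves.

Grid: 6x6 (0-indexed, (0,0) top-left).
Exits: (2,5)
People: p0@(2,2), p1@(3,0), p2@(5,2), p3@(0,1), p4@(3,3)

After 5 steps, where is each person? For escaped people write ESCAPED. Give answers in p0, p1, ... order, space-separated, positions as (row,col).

Step 1: p0:(2,2)->(2,3) | p1:(3,0)->(2,0) | p2:(5,2)->(4,2) | p3:(0,1)->(1,1) | p4:(3,3)->(2,3)
Step 2: p0:(2,3)->(2,4) | p1:(2,0)->(2,1) | p2:(4,2)->(3,2) | p3:(1,1)->(2,1) | p4:(2,3)->(2,4)
Step 3: p0:(2,4)->(2,5)->EXIT | p1:(2,1)->(2,2) | p2:(3,2)->(2,2) | p3:(2,1)->(2,2) | p4:(2,4)->(2,5)->EXIT
Step 4: p0:escaped | p1:(2,2)->(2,3) | p2:(2,2)->(2,3) | p3:(2,2)->(2,3) | p4:escaped
Step 5: p0:escaped | p1:(2,3)->(2,4) | p2:(2,3)->(2,4) | p3:(2,3)->(2,4) | p4:escaped

ESCAPED (2,4) (2,4) (2,4) ESCAPED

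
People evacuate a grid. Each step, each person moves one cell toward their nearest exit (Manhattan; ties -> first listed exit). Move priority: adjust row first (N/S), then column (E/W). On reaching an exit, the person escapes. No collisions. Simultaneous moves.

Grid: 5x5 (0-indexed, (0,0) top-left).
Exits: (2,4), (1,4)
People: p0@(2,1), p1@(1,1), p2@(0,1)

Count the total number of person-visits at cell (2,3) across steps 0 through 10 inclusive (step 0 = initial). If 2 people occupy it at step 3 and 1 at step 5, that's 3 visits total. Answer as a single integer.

Step 0: p0@(2,1) p1@(1,1) p2@(0,1) -> at (2,3): 0 [-], cum=0
Step 1: p0@(2,2) p1@(1,2) p2@(1,1) -> at (2,3): 0 [-], cum=0
Step 2: p0@(2,3) p1@(1,3) p2@(1,2) -> at (2,3): 1 [p0], cum=1
Step 3: p0@ESC p1@ESC p2@(1,3) -> at (2,3): 0 [-], cum=1
Step 4: p0@ESC p1@ESC p2@ESC -> at (2,3): 0 [-], cum=1
Total visits = 1

Answer: 1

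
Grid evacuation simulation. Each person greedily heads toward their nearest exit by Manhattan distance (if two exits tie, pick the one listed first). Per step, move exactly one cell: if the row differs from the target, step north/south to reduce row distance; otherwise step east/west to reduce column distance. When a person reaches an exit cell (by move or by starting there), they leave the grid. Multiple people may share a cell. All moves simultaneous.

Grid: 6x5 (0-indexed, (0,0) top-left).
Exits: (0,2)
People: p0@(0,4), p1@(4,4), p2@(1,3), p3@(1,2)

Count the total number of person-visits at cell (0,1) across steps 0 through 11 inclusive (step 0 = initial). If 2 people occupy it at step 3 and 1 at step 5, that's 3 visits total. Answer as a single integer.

Answer: 0

Derivation:
Step 0: p0@(0,4) p1@(4,4) p2@(1,3) p3@(1,2) -> at (0,1): 0 [-], cum=0
Step 1: p0@(0,3) p1@(3,4) p2@(0,3) p3@ESC -> at (0,1): 0 [-], cum=0
Step 2: p0@ESC p1@(2,4) p2@ESC p3@ESC -> at (0,1): 0 [-], cum=0
Step 3: p0@ESC p1@(1,4) p2@ESC p3@ESC -> at (0,1): 0 [-], cum=0
Step 4: p0@ESC p1@(0,4) p2@ESC p3@ESC -> at (0,1): 0 [-], cum=0
Step 5: p0@ESC p1@(0,3) p2@ESC p3@ESC -> at (0,1): 0 [-], cum=0
Step 6: p0@ESC p1@ESC p2@ESC p3@ESC -> at (0,1): 0 [-], cum=0
Total visits = 0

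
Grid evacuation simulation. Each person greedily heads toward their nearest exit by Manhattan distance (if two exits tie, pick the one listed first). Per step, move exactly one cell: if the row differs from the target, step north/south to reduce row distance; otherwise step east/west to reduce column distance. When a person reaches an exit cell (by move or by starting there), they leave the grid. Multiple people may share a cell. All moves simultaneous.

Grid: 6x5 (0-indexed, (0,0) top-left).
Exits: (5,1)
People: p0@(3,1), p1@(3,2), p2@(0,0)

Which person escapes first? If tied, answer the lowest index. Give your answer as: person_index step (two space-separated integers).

Answer: 0 2

Derivation:
Step 1: p0:(3,1)->(4,1) | p1:(3,2)->(4,2) | p2:(0,0)->(1,0)
Step 2: p0:(4,1)->(5,1)->EXIT | p1:(4,2)->(5,2) | p2:(1,0)->(2,0)
Step 3: p0:escaped | p1:(5,2)->(5,1)->EXIT | p2:(2,0)->(3,0)
Step 4: p0:escaped | p1:escaped | p2:(3,0)->(4,0)
Step 5: p0:escaped | p1:escaped | p2:(4,0)->(5,0)
Step 6: p0:escaped | p1:escaped | p2:(5,0)->(5,1)->EXIT
Exit steps: [2, 3, 6]
First to escape: p0 at step 2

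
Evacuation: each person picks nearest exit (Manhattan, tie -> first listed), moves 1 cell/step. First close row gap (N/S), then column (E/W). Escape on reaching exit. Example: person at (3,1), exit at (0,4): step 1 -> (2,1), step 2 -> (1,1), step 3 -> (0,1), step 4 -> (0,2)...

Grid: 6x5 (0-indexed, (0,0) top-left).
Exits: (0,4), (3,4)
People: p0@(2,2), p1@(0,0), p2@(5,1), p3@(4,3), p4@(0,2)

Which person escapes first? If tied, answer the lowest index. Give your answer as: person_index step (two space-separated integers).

Answer: 3 2

Derivation:
Step 1: p0:(2,2)->(3,2) | p1:(0,0)->(0,1) | p2:(5,1)->(4,1) | p3:(4,3)->(3,3) | p4:(0,2)->(0,3)
Step 2: p0:(3,2)->(3,3) | p1:(0,1)->(0,2) | p2:(4,1)->(3,1) | p3:(3,3)->(3,4)->EXIT | p4:(0,3)->(0,4)->EXIT
Step 3: p0:(3,3)->(3,4)->EXIT | p1:(0,2)->(0,3) | p2:(3,1)->(3,2) | p3:escaped | p4:escaped
Step 4: p0:escaped | p1:(0,3)->(0,4)->EXIT | p2:(3,2)->(3,3) | p3:escaped | p4:escaped
Step 5: p0:escaped | p1:escaped | p2:(3,3)->(3,4)->EXIT | p3:escaped | p4:escaped
Exit steps: [3, 4, 5, 2, 2]
First to escape: p3 at step 2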